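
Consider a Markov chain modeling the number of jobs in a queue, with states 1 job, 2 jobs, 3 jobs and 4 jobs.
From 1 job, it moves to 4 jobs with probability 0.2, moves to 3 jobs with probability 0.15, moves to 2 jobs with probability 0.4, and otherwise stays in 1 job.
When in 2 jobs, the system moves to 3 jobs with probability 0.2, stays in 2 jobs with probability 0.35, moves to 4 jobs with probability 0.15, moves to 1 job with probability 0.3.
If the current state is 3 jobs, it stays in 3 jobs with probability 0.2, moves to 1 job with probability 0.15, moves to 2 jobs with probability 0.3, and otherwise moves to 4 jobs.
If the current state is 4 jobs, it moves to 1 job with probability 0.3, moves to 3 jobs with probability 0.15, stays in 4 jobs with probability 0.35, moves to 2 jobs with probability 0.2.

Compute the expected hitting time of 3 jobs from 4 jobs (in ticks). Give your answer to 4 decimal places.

6.0560

Let t(s) be the expected number of ticks to first reach 3 jobs from state s, with t(3 jobs) = 0. Conditioning on the first tick:
t(1 job) = 1 + 0.25·t(1 job) + 0.4·t(2 jobs) + 0.2·t(4 jobs)
t(2 jobs) = 1 + 0.3·t(1 job) + 0.35·t(2 jobs) + 0.15·t(4 jobs)
t(4 jobs) = 1 + 0.3·t(1 job) + 0.2·t(2 jobs) + 0.35·t(4 jobs)
Solving: t(1 job) = 5.9881, t(2 jobs) = 5.6997, t(4 jobs) = 6.0560.
Expected ticks from 4 jobs to 3 jobs: 6.0560.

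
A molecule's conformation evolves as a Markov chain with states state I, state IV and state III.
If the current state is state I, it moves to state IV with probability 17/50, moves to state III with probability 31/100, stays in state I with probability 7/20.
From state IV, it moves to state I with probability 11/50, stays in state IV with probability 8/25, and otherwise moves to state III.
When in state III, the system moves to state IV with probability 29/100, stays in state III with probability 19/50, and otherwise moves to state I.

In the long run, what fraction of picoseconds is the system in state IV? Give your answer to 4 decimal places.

0.3145

Let the stationary distribution be π with π = πP and π_1 + π_2 + π_3 = 1.
π_1 = 0.35·π_1 + 0.22·π_2 + 0.33·π_3
π_2 = 0.34·π_1 + 0.32·π_2 + 0.29·π_3
Solving with the normalization constraint gives π = (0.3014, 0.3145, 0.3841).
So the stationary probability of state IV is 0.3145.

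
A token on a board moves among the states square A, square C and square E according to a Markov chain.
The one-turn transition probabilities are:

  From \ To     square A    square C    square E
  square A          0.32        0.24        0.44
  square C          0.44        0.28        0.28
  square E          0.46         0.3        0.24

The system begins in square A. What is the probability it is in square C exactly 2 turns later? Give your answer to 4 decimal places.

0.2760

Sum over the intermediate state after 1 turn:
P = P(square A→square A)·P(square A→square C) + P(square A→square C)·P(square C→square C) + P(square A→square E)·P(square E→square C)
  = 0.32×0.24 + 0.24×0.28 + 0.44×0.3
  = 0.0768 + 0.0672 + 0.1320 = 0.2760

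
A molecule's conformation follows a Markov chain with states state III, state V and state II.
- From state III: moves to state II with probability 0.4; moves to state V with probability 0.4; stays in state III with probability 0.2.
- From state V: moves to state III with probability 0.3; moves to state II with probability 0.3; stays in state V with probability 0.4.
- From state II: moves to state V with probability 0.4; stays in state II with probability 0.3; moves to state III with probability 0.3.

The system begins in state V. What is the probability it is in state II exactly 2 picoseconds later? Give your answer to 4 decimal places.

0.3300

Sum over the intermediate state after 1 picosecond:
P = P(state V→state III)·P(state III→state II) + P(state V→state V)·P(state V→state II) + P(state V→state II)·P(state II→state II)
  = 0.3×0.4 + 0.4×0.3 + 0.3×0.3
  = 0.1200 + 0.1200 + 0.0900 = 0.3300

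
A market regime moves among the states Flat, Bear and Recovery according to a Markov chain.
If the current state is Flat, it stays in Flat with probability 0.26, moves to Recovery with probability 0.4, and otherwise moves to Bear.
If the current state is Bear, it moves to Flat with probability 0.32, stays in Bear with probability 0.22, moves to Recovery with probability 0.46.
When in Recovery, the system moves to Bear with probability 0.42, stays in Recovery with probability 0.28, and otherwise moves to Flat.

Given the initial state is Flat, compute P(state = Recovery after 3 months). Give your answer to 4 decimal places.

0.3752

Propagate the distribution vector 3 months from Flat.
After 0 months: (1.0000, 0.0000, 0.0000)
After 1 month: (0.2600, 0.3400, 0.4000)
After 2 months: (0.2964, 0.3312, 0.3724)
After 3 months: (0.2948, 0.3300, 0.3752)
P(in Recovery after 3 months) = 0.3752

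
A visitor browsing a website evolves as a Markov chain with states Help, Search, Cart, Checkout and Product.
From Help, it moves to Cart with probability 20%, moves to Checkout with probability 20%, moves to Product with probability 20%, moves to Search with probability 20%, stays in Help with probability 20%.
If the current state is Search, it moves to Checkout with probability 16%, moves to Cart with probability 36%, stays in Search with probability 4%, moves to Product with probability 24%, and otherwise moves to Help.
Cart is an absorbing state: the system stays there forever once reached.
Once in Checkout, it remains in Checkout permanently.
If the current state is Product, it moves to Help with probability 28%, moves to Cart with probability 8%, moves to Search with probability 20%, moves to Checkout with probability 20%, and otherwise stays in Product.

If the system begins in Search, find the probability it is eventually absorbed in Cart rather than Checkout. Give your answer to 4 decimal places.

Let h(s) be the probability of absorption at Cart starting from transient state s. Then h(Cart) = 1 and h(Checkout) = 0. By first-step analysis:
h(Help) = 0.2·h(Help) + 0.2·h(Search) + 0.2·1 + 0.2·0 + 0.2·h(Product)
h(Search) = 0.2·h(Help) + 0.04·h(Search) + 0.36·1 + 0.16·0 + 0.24·h(Product)
h(Product) = 0.28·h(Help) + 0.2·h(Search) + 0.08·1 + 0.2·0 + 0.24·h(Product)
Solving: h(Help) = 0.5109, h(Search) = 0.5939, h(Product) = 0.4498.
Starting from Search, the probability is 0.5939.

0.5939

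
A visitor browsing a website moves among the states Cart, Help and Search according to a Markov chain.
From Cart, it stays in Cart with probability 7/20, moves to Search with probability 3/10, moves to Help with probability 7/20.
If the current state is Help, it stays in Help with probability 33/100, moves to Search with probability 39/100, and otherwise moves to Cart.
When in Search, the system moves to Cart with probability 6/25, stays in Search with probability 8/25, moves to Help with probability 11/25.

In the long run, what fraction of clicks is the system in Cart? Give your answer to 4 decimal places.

0.2864

Let the stationary distribution be π with π = πP and π_1 + π_2 + π_3 = 1.
π_1 = 0.35·π_1 + 0.28·π_2 + 0.24·π_3
π_2 = 0.35·π_1 + 0.33·π_2 + 0.44·π_3
Solving with the normalization constraint gives π = (0.2864, 0.3732, 0.3404).
So the stationary probability of Cart is 0.2864.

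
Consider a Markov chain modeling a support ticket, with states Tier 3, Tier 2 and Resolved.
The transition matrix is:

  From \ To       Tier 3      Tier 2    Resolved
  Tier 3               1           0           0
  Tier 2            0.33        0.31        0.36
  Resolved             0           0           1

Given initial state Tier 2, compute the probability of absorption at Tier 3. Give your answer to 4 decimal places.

Let h(s) be the probability of absorption at Tier 3 starting from transient state s. Then h(Tier 3) = 1 and h(Resolved) = 0. By first-step analysis:
h(Tier 2) = 0.33·1 + 0.31·h(Tier 2) + 0.36·0
Solving: h(Tier 2) = 0.4783.
Starting from Tier 2, the probability is 0.4783.

0.4783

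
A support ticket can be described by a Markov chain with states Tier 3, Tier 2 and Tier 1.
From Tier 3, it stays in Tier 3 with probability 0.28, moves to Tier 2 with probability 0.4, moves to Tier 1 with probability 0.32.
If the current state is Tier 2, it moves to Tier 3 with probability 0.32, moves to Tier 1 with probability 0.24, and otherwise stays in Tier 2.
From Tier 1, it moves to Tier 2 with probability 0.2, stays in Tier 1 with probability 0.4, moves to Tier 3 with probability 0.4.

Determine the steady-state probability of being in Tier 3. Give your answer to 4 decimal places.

Let the stationary distribution be π with π = πP and π_1 + π_2 + π_3 = 1.
π_1 = 0.28·π_1 + 0.32·π_2 + 0.4·π_3
π_2 = 0.4·π_1 + 0.44·π_2 + 0.2·π_3
Solving with the normalization constraint gives π = (0.3321, 0.3506, 0.3173).
So the stationary probability of Tier 3 is 0.3321.

0.3321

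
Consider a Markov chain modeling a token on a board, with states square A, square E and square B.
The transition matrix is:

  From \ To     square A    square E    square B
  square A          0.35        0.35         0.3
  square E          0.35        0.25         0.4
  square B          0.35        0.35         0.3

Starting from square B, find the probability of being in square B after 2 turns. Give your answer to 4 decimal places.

0.3350

Sum over the intermediate state after 1 turn:
P = P(square B→square A)·P(square A→square B) + P(square B→square E)·P(square E→square B) + P(square B→square B)·P(square B→square B)
  = 0.35×0.3 + 0.35×0.4 + 0.3×0.3
  = 0.1050 + 0.1400 + 0.0900 = 0.3350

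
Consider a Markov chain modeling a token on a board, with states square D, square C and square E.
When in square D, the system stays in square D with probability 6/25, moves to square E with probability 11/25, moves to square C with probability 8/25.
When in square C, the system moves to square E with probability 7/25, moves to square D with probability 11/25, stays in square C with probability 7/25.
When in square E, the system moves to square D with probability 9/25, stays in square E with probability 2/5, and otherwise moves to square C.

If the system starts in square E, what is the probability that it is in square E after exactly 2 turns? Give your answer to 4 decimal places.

Sum over the intermediate state after 1 turn:
P = P(square E→square D)·P(square D→square E) + P(square E→square C)·P(square C→square E) + P(square E→square E)·P(square E→square E)
  = 0.36×0.44 + 0.24×0.28 + 0.4×0.4
  = 0.1584 + 0.0672 + 0.1600 = 0.3856

0.3856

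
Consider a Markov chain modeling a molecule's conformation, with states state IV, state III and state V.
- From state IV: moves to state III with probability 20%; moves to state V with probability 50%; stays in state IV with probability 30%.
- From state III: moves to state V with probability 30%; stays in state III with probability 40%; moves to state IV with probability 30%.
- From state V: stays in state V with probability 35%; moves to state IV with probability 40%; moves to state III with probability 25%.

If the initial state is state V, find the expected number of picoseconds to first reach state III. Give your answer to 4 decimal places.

4.3137

Let t(s) be the expected number of picoseconds to first reach state III from state s, with t(state III) = 0. Conditioning on the first picosecond:
t(state IV) = 1 + 0.3·t(state IV) + 0.5·t(state V)
t(state V) = 1 + 0.4·t(state IV) + 0.35·t(state V)
Solving: t(state IV) = 4.5098, t(state V) = 4.3137.
Expected picoseconds from state V to state III: 4.3137.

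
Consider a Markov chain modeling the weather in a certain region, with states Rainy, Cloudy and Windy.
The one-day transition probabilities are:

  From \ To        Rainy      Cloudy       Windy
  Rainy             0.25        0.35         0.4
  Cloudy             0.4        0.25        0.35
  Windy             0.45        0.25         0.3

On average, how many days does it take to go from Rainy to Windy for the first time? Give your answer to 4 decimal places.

Let t(s) be the expected number of days to first reach Windy from state s, with t(Windy) = 0. Conditioning on the first day:
t(Rainy) = 1 + 0.25·t(Rainy) + 0.35·t(Cloudy)
t(Cloudy) = 1 + 0.4·t(Rainy) + 0.25·t(Cloudy)
Solving: t(Rainy) = 2.6036, t(Cloudy) = 2.7219.
Expected days from Rainy to Windy: 2.6036.

2.6036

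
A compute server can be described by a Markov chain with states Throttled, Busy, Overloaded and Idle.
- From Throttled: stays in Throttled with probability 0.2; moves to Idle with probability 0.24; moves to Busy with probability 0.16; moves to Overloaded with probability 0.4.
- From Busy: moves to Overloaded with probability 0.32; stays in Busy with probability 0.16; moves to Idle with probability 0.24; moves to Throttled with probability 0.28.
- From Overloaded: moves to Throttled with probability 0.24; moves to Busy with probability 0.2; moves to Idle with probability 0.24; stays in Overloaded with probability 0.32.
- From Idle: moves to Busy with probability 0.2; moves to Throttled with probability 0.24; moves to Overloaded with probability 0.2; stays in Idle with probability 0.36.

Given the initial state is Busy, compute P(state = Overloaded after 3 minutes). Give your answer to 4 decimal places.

Propagate the distribution vector 3 minutes from Busy.
After 0 minutes: (0.0000, 1.0000, 0.0000, 0.0000)
After 1 minute: (0.2800, 0.1600, 0.3200, 0.2400)
After 2 minutes: (0.2352, 0.1824, 0.3136, 0.2688)
After 3 minutes: (0.2379, 0.1833, 0.3066, 0.2723)
P(in Overloaded after 3 minutes) = 0.3066

0.3066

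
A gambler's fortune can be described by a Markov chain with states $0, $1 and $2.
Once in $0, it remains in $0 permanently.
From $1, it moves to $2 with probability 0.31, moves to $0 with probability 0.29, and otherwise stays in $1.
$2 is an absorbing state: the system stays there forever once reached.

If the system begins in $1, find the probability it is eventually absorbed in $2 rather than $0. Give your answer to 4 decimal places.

0.5167

Let h(s) be the probability of absorption at $2 starting from transient state s. Then h($2) = 1 and h($0) = 0. By first-step analysis:
h($1) = 0.29·0 + 0.4·h($1) + 0.31·1
Solving: h($1) = 0.5167.
Starting from $1, the probability is 0.5167.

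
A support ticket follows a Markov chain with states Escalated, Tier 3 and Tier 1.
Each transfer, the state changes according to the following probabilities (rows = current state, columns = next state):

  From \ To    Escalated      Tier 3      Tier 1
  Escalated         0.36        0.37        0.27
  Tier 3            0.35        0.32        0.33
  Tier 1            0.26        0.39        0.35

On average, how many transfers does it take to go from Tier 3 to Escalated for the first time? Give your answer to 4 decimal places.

3.1280

Let t(s) be the expected number of transfers to first reach Escalated from state s, with t(Escalated) = 0. Conditioning on the first transfer:
t(Tier 3) = 1 + 0.32·t(Tier 3) + 0.33·t(Tier 1)
t(Tier 1) = 1 + 0.39·t(Tier 3) + 0.35·t(Tier 1)
Solving: t(Tier 3) = 3.1280, t(Tier 1) = 3.4153.
Expected transfers from Tier 3 to Escalated: 3.1280.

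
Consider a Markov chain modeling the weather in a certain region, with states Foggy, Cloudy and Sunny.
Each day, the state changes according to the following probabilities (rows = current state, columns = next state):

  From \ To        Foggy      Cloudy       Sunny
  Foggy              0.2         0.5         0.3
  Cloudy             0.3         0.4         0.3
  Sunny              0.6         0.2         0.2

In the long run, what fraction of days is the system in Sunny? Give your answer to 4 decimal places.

Let the stationary distribution be π with π = πP and π_1 + π_2 + π_3 = 1.
π_1 = 0.2·π_1 + 0.3·π_2 + 0.6·π_3
π_2 = 0.5·π_1 + 0.4·π_2 + 0.2·π_3
Solving with the normalization constraint gives π = (0.3471, 0.3802, 0.2727).
So the stationary probability of Sunny is 0.2727.

0.2727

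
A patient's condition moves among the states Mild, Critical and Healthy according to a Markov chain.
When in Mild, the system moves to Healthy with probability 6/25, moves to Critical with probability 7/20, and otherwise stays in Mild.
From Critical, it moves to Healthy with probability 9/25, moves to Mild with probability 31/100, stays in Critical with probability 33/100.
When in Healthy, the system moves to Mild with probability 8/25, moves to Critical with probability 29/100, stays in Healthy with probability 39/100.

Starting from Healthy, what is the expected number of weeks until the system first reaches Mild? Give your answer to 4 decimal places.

3.1548

Let t(s) be the expected number of weeks to first reach Mild from state s, with t(Mild) = 0. Conditioning on the first week:
t(Critical) = 1 + 0.33·t(Critical) + 0.36·t(Healthy)
t(Healthy) = 1 + 0.29·t(Critical) + 0.39·t(Healthy)
Solving: t(Critical) = 3.1876, t(Healthy) = 3.1548.
Expected weeks from Healthy to Mild: 3.1548.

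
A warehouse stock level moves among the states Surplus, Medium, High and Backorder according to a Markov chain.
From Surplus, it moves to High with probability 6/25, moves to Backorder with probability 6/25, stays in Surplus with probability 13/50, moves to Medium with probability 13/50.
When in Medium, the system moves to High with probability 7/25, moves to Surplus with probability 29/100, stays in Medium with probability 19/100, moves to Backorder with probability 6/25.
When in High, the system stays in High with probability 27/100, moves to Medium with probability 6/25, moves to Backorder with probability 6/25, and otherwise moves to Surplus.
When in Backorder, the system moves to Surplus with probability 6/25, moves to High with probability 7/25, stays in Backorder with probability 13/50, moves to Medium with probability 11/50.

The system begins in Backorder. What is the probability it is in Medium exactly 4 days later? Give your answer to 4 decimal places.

Propagate the distribution vector 4 days from Backorder.
After 0 days: (0.0000, 0.0000, 0.0000, 1.0000)
After 1 day: (0.2400, 0.2200, 0.2800, 0.2600)
After 2 days: (0.2586, 0.2286, 0.2676, 0.2452)
After 3 days: (0.2593, 0.2288, 0.2670, 0.2449)
After 4 days: (0.2593, 0.2288, 0.2670, 0.2449)
P(in Medium after 4 days) = 0.2288

0.2288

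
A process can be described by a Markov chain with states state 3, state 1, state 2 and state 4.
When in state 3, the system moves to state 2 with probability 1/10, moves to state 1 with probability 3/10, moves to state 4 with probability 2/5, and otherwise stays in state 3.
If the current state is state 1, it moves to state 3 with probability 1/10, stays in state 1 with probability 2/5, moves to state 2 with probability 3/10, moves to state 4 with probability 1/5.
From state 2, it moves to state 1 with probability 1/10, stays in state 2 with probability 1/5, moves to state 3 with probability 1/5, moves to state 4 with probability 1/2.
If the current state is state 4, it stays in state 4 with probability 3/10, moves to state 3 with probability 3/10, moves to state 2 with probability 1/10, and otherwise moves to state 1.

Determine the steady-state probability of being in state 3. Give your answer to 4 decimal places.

Let the stationary distribution be π with π = πP and π_1 + π_2 + π_3 + π_4 = 1.
π_1 = 0.2·π_1 + 0.1·π_2 + 0.2·π_3 + 0.3·π_4
π_2 = 0.3·π_1 + 0.4·π_2 + 0.1·π_3 + 0.3·π_4
π_3 = 0.1·π_1 + 0.3·π_2 + 0.2·π_3 + 0.1·π_4
Solving with the normalization constraint gives π = (0.2032, 0.2941, 0.1765, 0.3262).
So the stationary probability of state 3 is 0.2032.

0.2032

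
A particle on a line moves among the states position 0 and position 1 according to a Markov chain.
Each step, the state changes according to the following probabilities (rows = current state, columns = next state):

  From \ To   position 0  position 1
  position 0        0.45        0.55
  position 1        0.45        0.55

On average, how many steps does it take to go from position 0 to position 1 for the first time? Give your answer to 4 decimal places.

1.8182

Let t(s) be the expected number of steps to first reach position 1 from state s, with t(position 1) = 0. Conditioning on the first step:
t(position 0) = 1 + 0.45·t(position 0)
Solving: t(position 0) = 1.8182.
Expected steps from position 0 to position 1: 1.8182.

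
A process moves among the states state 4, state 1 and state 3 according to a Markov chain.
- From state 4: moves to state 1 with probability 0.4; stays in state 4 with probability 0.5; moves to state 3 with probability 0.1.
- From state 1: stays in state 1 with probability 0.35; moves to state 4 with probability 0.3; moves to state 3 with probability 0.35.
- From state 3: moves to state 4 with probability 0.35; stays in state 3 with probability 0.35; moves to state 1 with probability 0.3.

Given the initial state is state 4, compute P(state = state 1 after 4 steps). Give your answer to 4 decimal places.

0.3572

Propagate the distribution vector 4 steps from state 4.
After 0 steps: (1.0000, 0.0000, 0.0000)
After 1 step: (0.5000, 0.4000, 0.1000)
After 2 steps: (0.4050, 0.3700, 0.2250)
After 3 steps: (0.3923, 0.3590, 0.2488)
After 4 steps: (0.3909, 0.3572, 0.2519)
P(in state 1 after 4 steps) = 0.3572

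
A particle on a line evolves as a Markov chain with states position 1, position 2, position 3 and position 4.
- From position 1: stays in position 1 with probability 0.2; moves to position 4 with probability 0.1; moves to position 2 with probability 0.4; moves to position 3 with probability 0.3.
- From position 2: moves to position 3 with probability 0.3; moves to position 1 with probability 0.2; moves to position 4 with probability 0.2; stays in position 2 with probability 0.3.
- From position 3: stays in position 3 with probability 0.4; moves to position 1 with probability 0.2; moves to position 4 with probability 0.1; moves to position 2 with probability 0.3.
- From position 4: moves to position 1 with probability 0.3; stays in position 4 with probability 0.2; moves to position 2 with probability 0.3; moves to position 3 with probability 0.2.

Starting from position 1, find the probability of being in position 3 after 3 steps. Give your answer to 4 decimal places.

Propagate the distribution vector 3 steps from position 1.
After 0 steps: (1.0000, 0.0000, 0.0000, 0.0000)
After 1 step: (0.2000, 0.4000, 0.3000, 0.1000)
After 2 steps: (0.2100, 0.3200, 0.3200, 0.1500)
After 3 steps: (0.2150, 0.3210, 0.3170, 0.1470)
P(in position 3 after 3 steps) = 0.3170

0.3170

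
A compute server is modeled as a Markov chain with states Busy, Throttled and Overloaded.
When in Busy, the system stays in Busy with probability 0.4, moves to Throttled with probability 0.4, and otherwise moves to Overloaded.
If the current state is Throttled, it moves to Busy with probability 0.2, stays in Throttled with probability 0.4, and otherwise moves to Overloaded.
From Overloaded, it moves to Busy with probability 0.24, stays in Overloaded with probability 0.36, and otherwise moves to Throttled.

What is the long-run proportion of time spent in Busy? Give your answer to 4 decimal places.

0.2667

Let the stationary distribution be π with π = πP and π_1 + π_2 + π_3 = 1.
π_1 = 0.4·π_1 + 0.2·π_2 + 0.24·π_3
π_2 = 0.4·π_1 + 0.4·π_2 + 0.4·π_3
Solving with the normalization constraint gives π = (0.2667, 0.4000, 0.3333).
So the stationary probability of Busy is 0.2667.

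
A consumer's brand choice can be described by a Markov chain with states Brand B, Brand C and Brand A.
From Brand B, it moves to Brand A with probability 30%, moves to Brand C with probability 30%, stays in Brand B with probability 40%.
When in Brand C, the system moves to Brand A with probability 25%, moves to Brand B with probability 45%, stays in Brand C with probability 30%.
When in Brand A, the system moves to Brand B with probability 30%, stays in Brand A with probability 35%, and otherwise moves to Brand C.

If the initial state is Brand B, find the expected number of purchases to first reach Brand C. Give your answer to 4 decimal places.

Let t(s) be the expected number of purchases to first reach Brand C from state s, with t(Brand C) = 0. Conditioning on the first purchase:
t(Brand B) = 1 + 0.4·t(Brand B) + 0.3·t(Brand A)
t(Brand A) = 1 + 0.3·t(Brand B) + 0.35·t(Brand A)
Solving: t(Brand B) = 3.1667, t(Brand A) = 3.0000.
Expected purchases from Brand B to Brand C: 3.1667.

3.1667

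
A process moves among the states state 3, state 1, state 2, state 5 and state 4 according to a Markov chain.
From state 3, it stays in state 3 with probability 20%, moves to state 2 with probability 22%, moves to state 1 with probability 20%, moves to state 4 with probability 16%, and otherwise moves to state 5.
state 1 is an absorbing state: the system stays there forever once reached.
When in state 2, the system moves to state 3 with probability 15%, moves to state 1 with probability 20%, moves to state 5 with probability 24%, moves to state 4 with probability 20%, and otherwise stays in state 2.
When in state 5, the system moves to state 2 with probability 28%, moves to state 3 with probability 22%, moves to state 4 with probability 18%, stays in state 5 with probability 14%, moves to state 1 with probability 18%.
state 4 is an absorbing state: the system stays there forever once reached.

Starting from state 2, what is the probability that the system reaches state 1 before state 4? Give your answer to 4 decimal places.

Let h(s) be the probability of absorption at state 1 starting from transient state s. Then h(state 1) = 1 and h(state 4) = 0. By first-step analysis:
h(state 3) = 0.2·h(state 3) + 0.2·1 + 0.22·h(state 2) + 0.22·h(state 5) + 0.16·0
h(state 2) = 0.15·h(state 3) + 0.2·1 + 0.21·h(state 2) + 0.24·h(state 5) + 0.2·0
h(state 5) = 0.22·h(state 3) + 0.18·1 + 0.28·h(state 2) + 0.14·h(state 5) + 0.18·0
Solving: h(state 3) = 0.5304, h(state 2) = 0.5090, h(state 5) = 0.5107.
Starting from state 2, the probability is 0.5090.

0.5090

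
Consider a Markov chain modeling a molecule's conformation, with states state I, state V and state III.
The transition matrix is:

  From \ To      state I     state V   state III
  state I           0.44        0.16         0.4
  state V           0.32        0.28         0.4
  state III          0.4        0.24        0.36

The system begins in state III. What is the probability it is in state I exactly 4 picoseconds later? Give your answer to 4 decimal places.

Propagate the distribution vector 4 picoseconds from state III.
After 0 picoseconds: (0.0000, 0.0000, 1.0000)
After 1 picosecond: (0.4000, 0.2400, 0.3600)
After 2 picoseconds: (0.3968, 0.2176, 0.3856)
After 3 picoseconds: (0.3985, 0.2170, 0.3846)
After 4 picoseconds: (0.3986, 0.2168, 0.3846)
P(in state I after 4 picoseconds) = 0.3986

0.3986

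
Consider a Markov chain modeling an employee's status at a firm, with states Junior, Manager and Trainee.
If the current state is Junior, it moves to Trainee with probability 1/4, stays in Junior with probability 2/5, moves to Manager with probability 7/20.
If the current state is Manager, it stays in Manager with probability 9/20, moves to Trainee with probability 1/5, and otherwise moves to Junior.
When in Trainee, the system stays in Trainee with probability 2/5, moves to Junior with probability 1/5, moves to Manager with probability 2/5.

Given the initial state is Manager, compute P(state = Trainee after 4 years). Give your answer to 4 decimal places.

Propagate the distribution vector 4 years from Manager.
After 0 years: (0.0000, 1.0000, 0.0000)
After 1 year: (0.3500, 0.4500, 0.2000)
After 2 years: (0.3375, 0.4050, 0.2575)
After 3 years: (0.3283, 0.4034, 0.2684)
After 4 years: (0.3262, 0.4038, 0.2701)
P(in Trainee after 4 years) = 0.2701

0.2701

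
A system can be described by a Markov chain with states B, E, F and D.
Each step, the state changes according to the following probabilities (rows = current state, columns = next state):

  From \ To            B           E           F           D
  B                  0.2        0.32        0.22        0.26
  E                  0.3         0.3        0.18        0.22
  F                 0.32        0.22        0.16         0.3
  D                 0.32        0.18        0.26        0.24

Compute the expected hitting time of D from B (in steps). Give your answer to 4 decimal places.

Let t(s) be the expected number of steps to first reach D from state s, with t(D) = 0. Conditioning on the first step:
t(B) = 1 + 0.2·t(B) + 0.32·t(E) + 0.22·t(F)
t(E) = 1 + 0.3·t(B) + 0.3·t(E) + 0.18·t(F)
t(F) = 1 + 0.32·t(B) + 0.22·t(E) + 0.16·t(F)
Solving: t(B) = 3.9050, t(E) = 4.0646, t(F) = 3.7426.
Expected steps from B to D: 3.9050.

3.9050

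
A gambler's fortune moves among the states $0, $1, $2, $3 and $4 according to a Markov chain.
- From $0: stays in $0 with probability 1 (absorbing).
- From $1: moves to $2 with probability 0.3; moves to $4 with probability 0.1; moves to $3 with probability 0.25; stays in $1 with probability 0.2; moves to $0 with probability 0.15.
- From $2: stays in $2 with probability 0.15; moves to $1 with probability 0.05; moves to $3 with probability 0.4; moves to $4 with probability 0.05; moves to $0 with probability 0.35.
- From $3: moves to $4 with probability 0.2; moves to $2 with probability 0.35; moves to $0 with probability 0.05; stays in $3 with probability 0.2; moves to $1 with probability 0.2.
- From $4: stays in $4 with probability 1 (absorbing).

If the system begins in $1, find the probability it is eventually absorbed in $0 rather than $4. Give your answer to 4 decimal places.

0.6079

Let h(s) be the probability of absorption at $0 starting from transient state s. Then h($0) = 1 and h($4) = 0. By first-step analysis:
h($1) = 0.15·1 + 0.2·h($1) + 0.3·h($2) + 0.25·h($3) + 0.1·0
h($2) = 0.35·1 + 0.05·h($1) + 0.15·h($2) + 0.4·h($3) + 0.05·0
h($3) = 0.05·1 + 0.2·h($1) + 0.35·h($2) + 0.2·h($3) + 0.2·0
Solving: h($1) = 0.6079, h($2) = 0.6907, h($3) = 0.5166.
Starting from $1, the probability is 0.6079.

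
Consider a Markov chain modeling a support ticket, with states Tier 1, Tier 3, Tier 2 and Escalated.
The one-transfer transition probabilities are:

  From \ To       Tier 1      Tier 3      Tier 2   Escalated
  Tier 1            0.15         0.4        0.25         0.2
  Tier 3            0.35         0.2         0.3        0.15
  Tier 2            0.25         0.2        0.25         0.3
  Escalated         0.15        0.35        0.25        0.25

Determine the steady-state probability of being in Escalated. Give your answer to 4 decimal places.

Let the stationary distribution be π with π = πP and π_1 + π_2 + π_3 + π_4 = 1.
π_1 = 0.15·π_1 + 0.35·π_2 + 0.25·π_3 + 0.15·π_4
π_2 = 0.4·π_1 + 0.2·π_2 + 0.2·π_3 + 0.35·π_4
π_3 = 0.25·π_1 + 0.3·π_2 + 0.25·π_3 + 0.25·π_4
Solving with the normalization constraint gives π = (0.2324, 0.2800, 0.2640, 0.2236).
So the stationary probability of Escalated is 0.2236.

0.2236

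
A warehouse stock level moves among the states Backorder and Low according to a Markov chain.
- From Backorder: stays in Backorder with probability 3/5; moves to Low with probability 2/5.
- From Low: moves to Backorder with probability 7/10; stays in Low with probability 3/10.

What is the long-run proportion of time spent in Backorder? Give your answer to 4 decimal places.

Let the stationary distribution be π with π = πP and π_1 + π_2 = 1.
π_1 = 0.6·π_1 + 0.7·π_2
Solving with the normalization constraint gives π = (0.6364, 0.3636).
So the stationary probability of Backorder is 0.6364.

0.6364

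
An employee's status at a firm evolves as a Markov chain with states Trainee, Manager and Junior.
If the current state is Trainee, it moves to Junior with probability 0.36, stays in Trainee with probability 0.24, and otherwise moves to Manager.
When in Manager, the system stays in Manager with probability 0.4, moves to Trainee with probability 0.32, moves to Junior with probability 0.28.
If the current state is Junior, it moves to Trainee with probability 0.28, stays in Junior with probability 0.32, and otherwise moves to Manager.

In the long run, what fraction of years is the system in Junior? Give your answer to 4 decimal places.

0.3154

Let the stationary distribution be π with π = πP and π_1 + π_2 + π_3 = 1.
π_1 = 0.24·π_1 + 0.32·π_2 + 0.28·π_3
π_2 = 0.4·π_1 + 0.4·π_2 + 0.4·π_3
Solving with the normalization constraint gives π = (0.2846, 0.4000, 0.3154).
So the stationary probability of Junior is 0.3154.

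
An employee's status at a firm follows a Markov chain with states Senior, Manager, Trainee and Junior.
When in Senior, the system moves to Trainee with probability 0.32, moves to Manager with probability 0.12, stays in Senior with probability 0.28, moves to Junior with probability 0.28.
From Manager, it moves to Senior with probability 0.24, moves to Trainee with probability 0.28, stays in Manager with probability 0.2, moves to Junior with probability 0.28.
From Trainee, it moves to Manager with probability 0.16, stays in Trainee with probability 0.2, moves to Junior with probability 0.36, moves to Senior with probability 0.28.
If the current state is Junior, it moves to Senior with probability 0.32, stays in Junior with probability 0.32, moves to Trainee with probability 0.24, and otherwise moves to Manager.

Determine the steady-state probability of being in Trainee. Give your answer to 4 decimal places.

Let the stationary distribution be π with π = πP and π_1 + π_2 + π_3 + π_4 = 1.
π_1 = 0.28·π_1 + 0.24·π_2 + 0.28·π_3 + 0.32·π_4
π_2 = 0.12·π_1 + 0.2·π_2 + 0.16·π_3 + 0.12·π_4
π_3 = 0.32·π_1 + 0.28·π_2 + 0.2·π_3 + 0.24·π_4
Solving with the normalization constraint gives π = (0.2869, 0.1417, 0.2583, 0.3132).
So the stationary probability of Trainee is 0.2583.

0.2583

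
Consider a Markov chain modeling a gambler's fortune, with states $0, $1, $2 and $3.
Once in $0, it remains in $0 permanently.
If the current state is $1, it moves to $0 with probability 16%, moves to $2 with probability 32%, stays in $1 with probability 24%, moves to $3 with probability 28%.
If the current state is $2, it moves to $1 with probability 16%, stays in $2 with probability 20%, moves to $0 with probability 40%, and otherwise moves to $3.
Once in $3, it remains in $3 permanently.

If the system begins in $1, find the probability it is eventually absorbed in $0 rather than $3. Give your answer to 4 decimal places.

Let h(s) be the probability of absorption at $0 starting from transient state s. Then h($0) = 1 and h($3) = 0. By first-step analysis:
h($1) = 0.16·1 + 0.24·h($1) + 0.32·h($2) + 0.28·0
h($2) = 0.4·1 + 0.16·h($1) + 0.2·h($2) + 0.24·0
Solving: h($1) = 0.4598, h($2) = 0.5920.
Starting from $1, the probability is 0.4598.

0.4598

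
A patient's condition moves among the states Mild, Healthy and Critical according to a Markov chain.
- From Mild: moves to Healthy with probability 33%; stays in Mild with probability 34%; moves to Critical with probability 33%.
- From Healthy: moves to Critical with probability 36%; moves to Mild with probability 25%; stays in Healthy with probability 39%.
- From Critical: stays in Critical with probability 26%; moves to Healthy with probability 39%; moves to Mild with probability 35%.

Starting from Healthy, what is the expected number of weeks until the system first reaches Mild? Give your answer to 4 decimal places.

3.5370

Let t(s) be the expected number of weeks to first reach Mild from state s, with t(Mild) = 0. Conditioning on the first week:
t(Healthy) = 1 + 0.39·t(Healthy) + 0.36·t(Critical)
t(Critical) = 1 + 0.39·t(Healthy) + 0.26·t(Critical)
Solving: t(Healthy) = 3.5370, t(Critical) = 3.2154.
Expected weeks from Healthy to Mild: 3.5370.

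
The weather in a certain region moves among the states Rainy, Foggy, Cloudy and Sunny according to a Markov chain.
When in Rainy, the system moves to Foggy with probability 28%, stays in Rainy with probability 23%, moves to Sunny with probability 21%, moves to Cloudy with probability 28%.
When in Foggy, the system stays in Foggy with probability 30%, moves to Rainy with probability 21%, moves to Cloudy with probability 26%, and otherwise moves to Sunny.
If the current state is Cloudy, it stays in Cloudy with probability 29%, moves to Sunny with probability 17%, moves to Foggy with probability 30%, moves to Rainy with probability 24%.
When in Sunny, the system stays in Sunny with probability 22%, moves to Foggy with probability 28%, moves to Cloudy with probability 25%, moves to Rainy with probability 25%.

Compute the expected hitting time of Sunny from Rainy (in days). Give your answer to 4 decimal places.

4.8840

Let t(s) be the expected number of days to first reach Sunny from state s, with t(Sunny) = 0. Conditioning on the first day:
t(Rainy) = 1 + 0.23·t(Rainy) + 0.28·t(Foggy) + 0.28·t(Cloudy)
t(Foggy) = 1 + 0.21·t(Rainy) + 0.3·t(Foggy) + 0.26·t(Cloudy)
t(Cloudy) = 1 + 0.24·t(Rainy) + 0.3·t(Foggy) + 0.29·t(Cloudy)
Solving: t(Rainy) = 4.8840, t(Foggy) = 4.7804, t(Cloudy) = 5.0793.
Expected days from Rainy to Sunny: 4.8840.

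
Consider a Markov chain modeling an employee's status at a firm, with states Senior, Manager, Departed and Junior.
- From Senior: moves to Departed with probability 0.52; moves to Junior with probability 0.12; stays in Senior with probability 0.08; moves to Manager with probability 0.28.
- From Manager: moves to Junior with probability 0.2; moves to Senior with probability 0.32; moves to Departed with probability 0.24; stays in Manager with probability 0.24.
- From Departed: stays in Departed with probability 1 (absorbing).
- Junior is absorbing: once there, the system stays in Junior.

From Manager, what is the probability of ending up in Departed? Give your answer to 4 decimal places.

0.6352

Let h(s) be the probability of absorption at Departed starting from transient state s. Then h(Departed) = 1 and h(Junior) = 0. By first-step analysis:
h(Senior) = 0.08·h(Senior) + 0.28·h(Manager) + 0.52·1 + 0.12·0
h(Manager) = 0.32·h(Senior) + 0.24·h(Manager) + 0.24·1 + 0.2·0
Solving: h(Senior) = 0.7585, h(Manager) = 0.6352.
Starting from Manager, the probability is 0.6352.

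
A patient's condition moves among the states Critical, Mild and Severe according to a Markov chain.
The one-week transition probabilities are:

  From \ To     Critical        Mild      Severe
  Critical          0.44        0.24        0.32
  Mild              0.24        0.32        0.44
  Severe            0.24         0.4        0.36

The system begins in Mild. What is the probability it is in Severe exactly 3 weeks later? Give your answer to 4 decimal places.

0.3754

Propagate the distribution vector 3 weeks from Mild.
After 0 weeks: (0.0000, 1.0000, 0.0000)
After 1 week: (0.2400, 0.3200, 0.4400)
After 2 weeks: (0.2880, 0.3360, 0.3760)
After 3 weeks: (0.2976, 0.3270, 0.3754)
P(in Severe after 3 weeks) = 0.3754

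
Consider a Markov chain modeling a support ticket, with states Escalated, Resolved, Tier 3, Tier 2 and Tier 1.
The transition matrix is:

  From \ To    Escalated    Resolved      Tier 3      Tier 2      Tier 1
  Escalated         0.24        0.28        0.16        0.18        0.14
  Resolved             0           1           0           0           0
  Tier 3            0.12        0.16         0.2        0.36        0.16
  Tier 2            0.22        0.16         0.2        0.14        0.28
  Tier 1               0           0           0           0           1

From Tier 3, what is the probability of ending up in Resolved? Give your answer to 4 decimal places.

Let h(s) be the probability of absorption at Resolved starting from transient state s. Then h(Resolved) = 1 and h(Tier 1) = 0. By first-step analysis:
h(Escalated) = 0.24·h(Escalated) + 0.28·1 + 0.16·h(Tier 3) + 0.18·h(Tier 2) + 0.14·0
h(Tier 3) = 0.12·h(Escalated) + 0.16·1 + 0.2·h(Tier 3) + 0.36·h(Tier 2) + 0.16·0
h(Tier 2) = 0.22·h(Escalated) + 0.16·1 + 0.2·h(Tier 3) + 0.14·h(Tier 2) + 0.28·0
Solving: h(Escalated) = 0.5770, h(Tier 3) = 0.4877, h(Tier 2) = 0.4471.
Starting from Tier 3, the probability is 0.4877.

0.4877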